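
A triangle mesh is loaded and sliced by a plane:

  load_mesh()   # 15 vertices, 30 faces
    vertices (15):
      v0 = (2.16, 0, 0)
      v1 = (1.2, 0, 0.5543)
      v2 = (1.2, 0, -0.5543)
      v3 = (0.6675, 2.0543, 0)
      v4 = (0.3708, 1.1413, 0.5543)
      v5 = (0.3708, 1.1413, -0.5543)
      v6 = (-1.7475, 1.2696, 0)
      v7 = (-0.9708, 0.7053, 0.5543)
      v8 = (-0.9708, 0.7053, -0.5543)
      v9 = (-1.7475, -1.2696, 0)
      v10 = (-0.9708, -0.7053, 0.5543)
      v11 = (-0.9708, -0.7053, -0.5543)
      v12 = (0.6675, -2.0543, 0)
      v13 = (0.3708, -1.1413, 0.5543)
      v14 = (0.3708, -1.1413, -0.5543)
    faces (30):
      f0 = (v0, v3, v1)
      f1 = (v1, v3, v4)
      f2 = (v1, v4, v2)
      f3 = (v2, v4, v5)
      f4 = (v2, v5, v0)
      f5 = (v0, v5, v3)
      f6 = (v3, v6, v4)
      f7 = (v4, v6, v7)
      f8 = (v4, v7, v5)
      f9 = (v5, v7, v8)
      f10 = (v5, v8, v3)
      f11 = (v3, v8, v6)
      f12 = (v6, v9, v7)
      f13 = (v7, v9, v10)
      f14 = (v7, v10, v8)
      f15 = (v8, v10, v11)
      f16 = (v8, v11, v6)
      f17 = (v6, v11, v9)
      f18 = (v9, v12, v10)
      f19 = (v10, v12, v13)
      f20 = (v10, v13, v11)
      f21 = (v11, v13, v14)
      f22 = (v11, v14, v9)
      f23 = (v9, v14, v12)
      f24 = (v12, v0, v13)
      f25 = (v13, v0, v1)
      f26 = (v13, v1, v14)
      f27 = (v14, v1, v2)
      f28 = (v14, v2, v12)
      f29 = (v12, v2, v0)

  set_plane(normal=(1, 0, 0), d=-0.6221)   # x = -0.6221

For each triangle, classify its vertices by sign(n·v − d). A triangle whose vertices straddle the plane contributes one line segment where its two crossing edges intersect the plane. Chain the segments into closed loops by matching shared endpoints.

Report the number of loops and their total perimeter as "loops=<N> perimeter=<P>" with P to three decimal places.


Straddling triangles (12 of 30):
  (v3,v6,v4) [+-+] → (-0.6221, 1.63527, 0)–(-0.6221, 1.20144, 0.294486)  len=0.5243
  (v4,v6,v7) [+--] → (-0.6221, 1.20144, 0.294486)–(-0.6221, 0.818622, 0.5543)  len=0.4627
  (v4,v7,v5) [+-+] → (-0.6221, 0.818622, 0.5543)–(-0.6221, 0.818622, 0.26616)  len=0.2881
  (v5,v7,v8) [+--] → (-0.6221, 0.818622, 0.26616)–(-0.6221, 0.818622, -0.5543)  len=0.8205
  (v5,v8,v3) [+-+] → (-0.6221, 0.818622, -0.5543)–(-0.6221, 0.992425, -0.436321)  len=0.2101
  (v3,v8,v6) [+--] → (-0.6221, 0.992425, -0.436321)–(-0.6221, 1.63527, 0)  len=0.7769
  (v9,v12,v10) [-+-] → (-0.6221, -1.63527, 0)–(-0.6221, -0.992425, 0.436321)  len=0.7769
  (v10,v12,v13) [-++] → (-0.6221, -0.992425, 0.436321)–(-0.6221, -0.818622, 0.5543)  len=0.2101
  (v10,v13,v11) [-+-] → (-0.6221, -0.818622, 0.5543)–(-0.6221, -0.818622, -0.26616)  len=0.8205
  (v11,v13,v14) [-++] → (-0.6221, -0.818622, -0.26616)–(-0.6221, -0.818622, -0.5543)  len=0.2881
  (v11,v14,v9) [-+-] → (-0.6221, -0.818622, -0.5543)–(-0.6221, -1.20144, -0.294486)  len=0.4627
  (v9,v14,v12) [-++] → (-0.6221, -1.20144, -0.294486)–(-0.6221, -1.63527, 0)  len=0.5243

Chained into 2 loop(s):
  loop 1: 6 segments, perimeter = 3.0826
  loop 2: 6 segments, perimeter = 3.0826
Total perimeter = 6.165

loops=2 perimeter=6.165


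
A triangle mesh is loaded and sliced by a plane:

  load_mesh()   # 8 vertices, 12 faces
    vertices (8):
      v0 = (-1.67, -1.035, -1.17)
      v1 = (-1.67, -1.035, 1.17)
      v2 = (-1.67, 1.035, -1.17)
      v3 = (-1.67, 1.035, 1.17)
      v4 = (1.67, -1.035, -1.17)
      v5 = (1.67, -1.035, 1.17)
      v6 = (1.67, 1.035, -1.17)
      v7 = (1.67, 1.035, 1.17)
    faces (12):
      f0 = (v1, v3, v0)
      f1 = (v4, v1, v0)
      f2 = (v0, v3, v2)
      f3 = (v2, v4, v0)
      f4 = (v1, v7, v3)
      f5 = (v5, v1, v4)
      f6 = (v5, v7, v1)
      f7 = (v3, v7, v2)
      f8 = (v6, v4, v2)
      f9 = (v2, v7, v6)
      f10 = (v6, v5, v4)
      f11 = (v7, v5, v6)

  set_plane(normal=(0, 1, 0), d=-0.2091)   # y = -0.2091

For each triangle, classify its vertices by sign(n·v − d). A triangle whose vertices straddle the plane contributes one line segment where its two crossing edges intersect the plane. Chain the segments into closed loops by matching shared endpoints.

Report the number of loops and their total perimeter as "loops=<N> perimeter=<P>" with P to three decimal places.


loops=1 perimeter=11.360

Straddling triangles (8 of 12):
  (v1,v3,v0) [-+-] → (-1.67, -0.2091, 1.17)–(-1.67, -0.2091, -0.236374)  len=1.4064
  (v0,v3,v2) [-++] → (-1.67, -0.2091, -0.236374)–(-1.67, -0.2091, -1.17)  len=0.9336
  (v2,v4,v0) [+--] → (0.337388, -0.2091, -1.17)–(-1.67, -0.2091, -1.17)  len=2.0074
  (v1,v7,v3) [-++] → (-0.337388, -0.2091, 1.17)–(-1.67, -0.2091, 1.17)  len=1.3326
  (v5,v7,v1) [-+-] → (1.67, -0.2091, 1.17)–(-0.337388, -0.2091, 1.17)  len=2.0074
  (v6,v4,v2) [+-+] → (1.67, -0.2091, -1.17)–(0.337388, -0.2091, -1.17)  len=1.3326
  (v6,v5,v4) [+--] → (1.67, -0.2091, 0.236374)–(1.67, -0.2091, -1.17)  len=1.4064
  (v7,v5,v6) [+-+] → (1.67, -0.2091, 1.17)–(1.67, -0.2091, 0.236374)  len=0.9336

Chained into 1 loop(s):
  loop 1: 8 segments, perimeter = 11.3600
Total perimeter = 11.360


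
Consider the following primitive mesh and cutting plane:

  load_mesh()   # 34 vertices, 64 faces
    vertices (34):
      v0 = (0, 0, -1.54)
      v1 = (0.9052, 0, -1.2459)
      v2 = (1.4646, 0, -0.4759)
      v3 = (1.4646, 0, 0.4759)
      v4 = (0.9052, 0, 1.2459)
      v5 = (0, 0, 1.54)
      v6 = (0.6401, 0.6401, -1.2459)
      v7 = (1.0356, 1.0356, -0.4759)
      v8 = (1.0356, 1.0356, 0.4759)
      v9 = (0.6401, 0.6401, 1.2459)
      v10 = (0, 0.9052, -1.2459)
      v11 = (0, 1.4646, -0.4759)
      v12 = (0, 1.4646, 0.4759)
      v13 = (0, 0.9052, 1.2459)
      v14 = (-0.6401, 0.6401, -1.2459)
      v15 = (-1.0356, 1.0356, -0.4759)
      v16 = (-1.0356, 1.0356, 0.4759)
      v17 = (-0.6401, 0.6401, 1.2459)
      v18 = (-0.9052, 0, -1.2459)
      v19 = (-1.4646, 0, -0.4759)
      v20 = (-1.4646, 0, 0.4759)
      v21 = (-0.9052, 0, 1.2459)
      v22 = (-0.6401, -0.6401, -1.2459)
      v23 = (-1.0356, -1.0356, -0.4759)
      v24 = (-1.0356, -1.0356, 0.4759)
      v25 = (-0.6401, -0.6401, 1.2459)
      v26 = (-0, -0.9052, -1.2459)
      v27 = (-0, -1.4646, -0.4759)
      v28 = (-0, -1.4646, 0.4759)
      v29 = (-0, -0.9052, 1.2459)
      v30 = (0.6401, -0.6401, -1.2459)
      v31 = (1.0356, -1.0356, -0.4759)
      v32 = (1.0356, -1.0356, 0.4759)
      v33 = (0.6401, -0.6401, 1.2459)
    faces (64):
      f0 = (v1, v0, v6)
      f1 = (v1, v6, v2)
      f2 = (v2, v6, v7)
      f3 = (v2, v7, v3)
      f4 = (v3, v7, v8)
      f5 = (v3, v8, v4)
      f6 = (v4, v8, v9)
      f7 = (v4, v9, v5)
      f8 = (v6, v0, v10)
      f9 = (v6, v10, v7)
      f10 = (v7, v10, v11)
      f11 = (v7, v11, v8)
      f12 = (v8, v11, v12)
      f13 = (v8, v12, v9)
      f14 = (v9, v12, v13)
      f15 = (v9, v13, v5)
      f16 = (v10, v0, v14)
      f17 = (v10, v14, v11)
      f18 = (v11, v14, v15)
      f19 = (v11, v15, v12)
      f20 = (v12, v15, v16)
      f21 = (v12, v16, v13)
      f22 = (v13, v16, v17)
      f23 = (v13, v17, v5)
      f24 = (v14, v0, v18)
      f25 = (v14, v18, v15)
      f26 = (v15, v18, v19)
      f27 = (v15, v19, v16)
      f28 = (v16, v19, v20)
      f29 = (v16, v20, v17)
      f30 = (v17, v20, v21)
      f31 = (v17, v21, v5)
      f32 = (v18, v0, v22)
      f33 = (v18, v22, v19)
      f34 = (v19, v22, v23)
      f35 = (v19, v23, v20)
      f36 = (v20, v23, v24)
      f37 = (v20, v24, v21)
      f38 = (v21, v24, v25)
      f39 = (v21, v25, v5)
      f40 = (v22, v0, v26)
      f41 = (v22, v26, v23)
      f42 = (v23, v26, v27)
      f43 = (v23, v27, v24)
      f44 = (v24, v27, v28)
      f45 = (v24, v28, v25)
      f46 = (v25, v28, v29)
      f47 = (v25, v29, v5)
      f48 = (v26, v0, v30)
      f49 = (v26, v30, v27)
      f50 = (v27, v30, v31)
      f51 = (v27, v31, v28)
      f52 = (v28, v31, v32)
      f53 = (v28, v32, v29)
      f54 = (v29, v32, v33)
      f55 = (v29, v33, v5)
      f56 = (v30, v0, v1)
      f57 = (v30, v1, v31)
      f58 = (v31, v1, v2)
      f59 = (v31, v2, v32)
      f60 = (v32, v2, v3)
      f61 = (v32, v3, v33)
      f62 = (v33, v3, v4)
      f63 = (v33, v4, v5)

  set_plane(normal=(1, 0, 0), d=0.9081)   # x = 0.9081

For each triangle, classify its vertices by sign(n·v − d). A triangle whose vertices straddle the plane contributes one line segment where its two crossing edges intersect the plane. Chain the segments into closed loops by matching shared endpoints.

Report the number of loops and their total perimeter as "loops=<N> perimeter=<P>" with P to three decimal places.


loops=1 perimeter=7.312

Straddling triangles (18 of 64):
  (v1,v6,v2) [--+] → (0.9081, 0.432038, -0.995615)–(0.9081, 0, -1.24191)  len=0.4973
  (v2,v6,v7) [+-+] → (0.9081, 0.432038, -0.995615)–(0.9081, 0.9081, -0.72413)  len=0.5480
  (v3,v8,v4) [++-] → (0.9081, 0.023031, 1.22878)–(0.9081, 0, 1.24191)  len=0.0265
  (v4,v8,v9) [-+-] → (0.9081, 0.023031, 1.22878)–(0.9081, 0.9081, 0.72413)  len=1.0188
  (v6,v10,v7) [--+] → (0.9081, 1.01955, -0.5707)–(0.9081, 0.9081, -0.72413)  len=0.1896
  (v7,v10,v11) [+--] → (0.9081, 1.01955, -0.5707)–(0.9081, 1.08842, -0.4759)  len=0.1172
  (v7,v11,v8) [+-+] → (0.9081, 1.08842, -0.4759)–(0.9081, 1.08842, 0.358717)  len=0.8346
  (v8,v11,v12) [+--] → (0.9081, 1.08842, 0.358717)–(0.9081, 1.08842, 0.4759)  len=0.1172
  (v8,v12,v9) [+--] → (0.9081, 1.08842, 0.4759)–(0.9081, 0.9081, 0.72413)  len=0.3068
  (v27,v30,v31) [--+] → (0.9081, -0.9081, -0.72413)–(0.9081, -1.08842, -0.4759)  len=0.3068
  (v27,v31,v28) [-+-] → (0.9081, -1.08842, -0.4759)–(0.9081, -1.08842, -0.358717)  len=0.1172
  (v28,v31,v32) [-++] → (0.9081, -1.08842, -0.358717)–(0.9081, -1.08842, 0.4759)  len=0.8346
  (v28,v32,v29) [-+-] → (0.9081, -1.08842, 0.4759)–(0.9081, -1.01955, 0.5707)  len=0.1172
  (v29,v32,v33) [-+-] → (0.9081, -1.01955, 0.5707)–(0.9081, -0.9081, 0.72413)  len=0.1896
  (v30,v1,v31) [--+] → (0.9081, -0.023031, -1.22878)–(0.9081, -0.9081, -0.72413)  len=1.0188
  (v31,v1,v2) [+-+] → (0.9081, -0.023031, -1.22878)–(0.9081, 0, -1.24191)  len=0.0265
  (v32,v3,v33) [++-] → (0.9081, -0.432038, 0.995615)–(0.9081, -0.9081, 0.72413)  len=0.5480
  (v33,v3,v4) [-+-] → (0.9081, -0.432038, 0.995615)–(0.9081, 0, 1.24191)  len=0.4973

Chained into 1 loop(s):
  loop 1: 18 segments, perimeter = 7.3122
Total perimeter = 7.312


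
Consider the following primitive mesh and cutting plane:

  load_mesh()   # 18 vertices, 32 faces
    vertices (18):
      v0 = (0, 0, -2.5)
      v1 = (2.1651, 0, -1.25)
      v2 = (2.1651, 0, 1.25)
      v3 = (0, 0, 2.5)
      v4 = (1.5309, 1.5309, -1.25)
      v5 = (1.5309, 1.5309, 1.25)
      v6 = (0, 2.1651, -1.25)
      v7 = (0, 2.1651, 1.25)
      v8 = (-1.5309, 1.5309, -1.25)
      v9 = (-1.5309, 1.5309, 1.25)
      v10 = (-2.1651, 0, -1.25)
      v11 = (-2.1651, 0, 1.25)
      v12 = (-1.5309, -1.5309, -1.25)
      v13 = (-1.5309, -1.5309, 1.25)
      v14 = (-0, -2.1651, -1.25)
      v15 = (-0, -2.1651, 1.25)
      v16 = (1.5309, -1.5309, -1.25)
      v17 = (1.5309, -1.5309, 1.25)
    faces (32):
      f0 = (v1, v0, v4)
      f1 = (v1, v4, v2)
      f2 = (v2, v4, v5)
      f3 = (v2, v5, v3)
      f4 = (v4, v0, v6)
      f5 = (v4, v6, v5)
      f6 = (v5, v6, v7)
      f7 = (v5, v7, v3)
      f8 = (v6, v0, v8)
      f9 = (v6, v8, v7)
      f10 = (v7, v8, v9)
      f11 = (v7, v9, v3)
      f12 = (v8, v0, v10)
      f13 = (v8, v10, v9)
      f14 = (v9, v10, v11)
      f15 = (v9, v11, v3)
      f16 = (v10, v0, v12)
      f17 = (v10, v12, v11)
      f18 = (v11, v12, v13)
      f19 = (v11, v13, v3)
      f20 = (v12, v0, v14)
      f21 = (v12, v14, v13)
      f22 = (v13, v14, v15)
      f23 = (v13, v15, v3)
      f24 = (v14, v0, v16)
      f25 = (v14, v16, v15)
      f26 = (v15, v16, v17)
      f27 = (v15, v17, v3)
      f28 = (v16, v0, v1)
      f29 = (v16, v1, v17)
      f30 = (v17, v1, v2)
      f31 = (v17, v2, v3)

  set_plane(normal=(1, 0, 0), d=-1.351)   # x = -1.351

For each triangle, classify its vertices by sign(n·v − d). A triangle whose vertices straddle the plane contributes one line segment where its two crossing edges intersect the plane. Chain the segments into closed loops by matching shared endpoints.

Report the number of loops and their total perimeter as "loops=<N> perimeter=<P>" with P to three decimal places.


Straddling triangles (12 of 32):
  (v6,v0,v8) [++-] → (-1.351, 1.351, -1.39689)–(-1.351, 1.60543, -1.25)  len=0.2938
  (v6,v8,v7) [+-+] → (-1.351, 1.60543, -1.25)–(-1.351, 1.60543, -0.956219)  len=0.2938
  (v7,v8,v9) [+--] → (-1.351, 1.60543, -0.956219)–(-1.351, 1.60543, 1.25)  len=2.2062
  (v7,v9,v3) [+-+] → (-1.351, 1.60543, 1.25)–(-1.351, 1.351, 1.39689)  len=0.2938
  (v8,v0,v10) [-+-] → (-1.351, 1.351, -1.39689)–(-1.351, 0, -1.72001)  len=1.3891
  (v9,v11,v3) [--+] → (-1.351, 0, 1.72001)–(-1.351, 1.351, 1.39689)  len=1.3891
  (v10,v0,v12) [-+-] → (-1.351, 0, -1.72001)–(-1.351, -1.351, -1.39689)  len=1.3891
  (v11,v13,v3) [--+] → (-1.351, -1.351, 1.39689)–(-1.351, 0, 1.72001)  len=1.3891
  (v12,v0,v14) [-++] → (-1.351, -1.351, -1.39689)–(-1.351, -1.60543, -1.25)  len=0.2938
  (v12,v14,v13) [-+-] → (-1.351, -1.60543, -1.25)–(-1.351, -1.60543, 0.956219)  len=2.2062
  (v13,v14,v15) [-++] → (-1.351, -1.60543, 0.956219)–(-1.351, -1.60543, 1.25)  len=0.2938
  (v13,v15,v3) [-++] → (-1.351, -1.60543, 1.25)–(-1.351, -1.351, 1.39689)  len=0.2938

Chained into 1 loop(s):
  loop 1: 12 segments, perimeter = 11.7316
Total perimeter = 11.732

loops=1 perimeter=11.732


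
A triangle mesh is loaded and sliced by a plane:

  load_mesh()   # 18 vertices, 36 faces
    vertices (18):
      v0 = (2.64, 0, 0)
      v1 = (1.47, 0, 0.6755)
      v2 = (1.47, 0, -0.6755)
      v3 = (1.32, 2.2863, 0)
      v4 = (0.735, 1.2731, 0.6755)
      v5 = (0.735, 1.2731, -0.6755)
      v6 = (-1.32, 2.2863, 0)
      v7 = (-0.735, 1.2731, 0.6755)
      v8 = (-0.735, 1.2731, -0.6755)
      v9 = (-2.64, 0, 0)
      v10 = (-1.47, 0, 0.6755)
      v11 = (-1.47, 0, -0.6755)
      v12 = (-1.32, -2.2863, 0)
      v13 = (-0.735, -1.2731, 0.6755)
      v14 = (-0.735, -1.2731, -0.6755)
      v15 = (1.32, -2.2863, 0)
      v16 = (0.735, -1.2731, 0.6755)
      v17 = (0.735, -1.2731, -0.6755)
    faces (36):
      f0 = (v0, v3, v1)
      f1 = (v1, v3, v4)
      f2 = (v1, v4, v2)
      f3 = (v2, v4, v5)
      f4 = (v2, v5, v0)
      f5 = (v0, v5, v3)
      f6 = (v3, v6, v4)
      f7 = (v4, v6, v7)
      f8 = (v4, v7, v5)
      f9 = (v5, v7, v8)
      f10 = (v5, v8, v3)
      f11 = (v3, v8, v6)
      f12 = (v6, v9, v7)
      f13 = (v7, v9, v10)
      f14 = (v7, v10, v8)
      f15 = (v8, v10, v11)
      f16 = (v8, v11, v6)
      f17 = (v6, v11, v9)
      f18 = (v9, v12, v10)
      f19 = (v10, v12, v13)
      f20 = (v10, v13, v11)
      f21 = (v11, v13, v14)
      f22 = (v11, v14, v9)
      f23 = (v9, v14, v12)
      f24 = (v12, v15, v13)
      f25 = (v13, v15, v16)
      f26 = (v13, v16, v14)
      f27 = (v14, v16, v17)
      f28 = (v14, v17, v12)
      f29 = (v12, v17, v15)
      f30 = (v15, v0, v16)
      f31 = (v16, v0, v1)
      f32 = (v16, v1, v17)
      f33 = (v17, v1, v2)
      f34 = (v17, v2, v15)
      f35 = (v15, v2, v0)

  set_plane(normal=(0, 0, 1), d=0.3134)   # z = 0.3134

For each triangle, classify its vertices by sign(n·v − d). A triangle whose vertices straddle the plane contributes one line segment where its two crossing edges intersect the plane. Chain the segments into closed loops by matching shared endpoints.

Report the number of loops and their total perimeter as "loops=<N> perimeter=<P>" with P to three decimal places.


loops=2 perimeter=21.403

Straddling triangles (24 of 36):
  (v0,v3,v1) [--+] → (1.38959, 1.22557, 0.3134)–(2.09718, 0, 0.3134)  len=1.4152
  (v1,v3,v4) [+-+] → (1.38959, 1.22557, 0.3134)–(1.04859, 1.81622, 0.3134)  len=0.6820
  (v1,v4,v2) [++-] → (0.931997, 0.931879, 0.3134)–(1.47, 0, 0.3134)  len=1.0760
  (v2,v4,v5) [-+-] → (0.931997, 0.931879, 0.3134)–(0.735, 1.2731, 0.3134)  len=0.3940
  (v3,v6,v4) [--+] → (-0.366577, 1.81622, 0.3134)–(1.04859, 1.81622, 0.3134)  len=1.4152
  (v4,v6,v7) [+-+] → (-0.366577, 1.81622, 0.3134)–(-1.04859, 1.81622, 0.3134)  len=0.6820
  (v4,v7,v5) [++-] → (-0.341005, 1.2731, 0.3134)–(0.735, 1.2731, 0.3134)  len=1.0760
  (v5,v7,v8) [-+-] → (-0.341005, 1.2731, 0.3134)–(-0.735, 1.2731, 0.3134)  len=0.3940
  (v6,v9,v7) [--+] → (-1.75617, 0.590658, 0.3134)–(-1.04859, 1.81622, 0.3134)  len=1.4152
  (v7,v9,v10) [+-+] → (-1.75617, 0.590658, 0.3134)–(-2.09718, 0, 0.3134)  len=0.6820
  (v7,v10,v8) [++-] → (-1.273, 0.341221, 0.3134)–(-0.735, 1.2731, 0.3134)  len=1.0760
  (v8,v10,v11) [-+-] → (-1.273, 0.341221, 0.3134)–(-1.47, 0, 0.3134)  len=0.3940
  (v9,v12,v10) [--+] → (-1.38959, -1.22557, 0.3134)–(-2.09718, 0, 0.3134)  len=1.4152
  (v10,v12,v13) [+-+] → (-1.38959, -1.22557, 0.3134)–(-1.04859, -1.81622, 0.3134)  len=0.6820
  (v10,v13,v11) [++-] → (-0.931997, -0.931879, 0.3134)–(-1.47, 0, 0.3134)  len=1.0760
  (v11,v13,v14) [-+-] → (-0.931997, -0.931879, 0.3134)–(-0.735, -1.2731, 0.3134)  len=0.3940
  (v12,v15,v13) [--+] → (0.366577, -1.81622, 0.3134)–(-1.04859, -1.81622, 0.3134)  len=1.4152
  (v13,v15,v16) [+-+] → (0.366577, -1.81622, 0.3134)–(1.04859, -1.81622, 0.3134)  len=0.6820
  (v13,v16,v14) [++-] → (0.341005, -1.2731, 0.3134)–(-0.735, -1.2731, 0.3134)  len=1.0760
  (v14,v16,v17) [-+-] → (0.341005, -1.2731, 0.3134)–(0.735, -1.2731, 0.3134)  len=0.3940
  (v15,v0,v16) [--+] → (1.75617, -0.590658, 0.3134)–(1.04859, -1.81622, 0.3134)  len=1.4152
  (v16,v0,v1) [+-+] → (1.75617, -0.590658, 0.3134)–(2.09718, 0, 0.3134)  len=0.6820
  (v16,v1,v17) [++-] → (1.273, -0.341221, 0.3134)–(0.735, -1.2731, 0.3134)  len=1.0760
  (v17,v1,v2) [-+-] → (1.273, -0.341221, 0.3134)–(1.47, 0, 0.3134)  len=0.3940

Chained into 2 loop(s):
  loop 1: 12 segments, perimeter = 12.5831
  loop 2: 12 segments, perimeter = 8.8201
Total perimeter = 21.403


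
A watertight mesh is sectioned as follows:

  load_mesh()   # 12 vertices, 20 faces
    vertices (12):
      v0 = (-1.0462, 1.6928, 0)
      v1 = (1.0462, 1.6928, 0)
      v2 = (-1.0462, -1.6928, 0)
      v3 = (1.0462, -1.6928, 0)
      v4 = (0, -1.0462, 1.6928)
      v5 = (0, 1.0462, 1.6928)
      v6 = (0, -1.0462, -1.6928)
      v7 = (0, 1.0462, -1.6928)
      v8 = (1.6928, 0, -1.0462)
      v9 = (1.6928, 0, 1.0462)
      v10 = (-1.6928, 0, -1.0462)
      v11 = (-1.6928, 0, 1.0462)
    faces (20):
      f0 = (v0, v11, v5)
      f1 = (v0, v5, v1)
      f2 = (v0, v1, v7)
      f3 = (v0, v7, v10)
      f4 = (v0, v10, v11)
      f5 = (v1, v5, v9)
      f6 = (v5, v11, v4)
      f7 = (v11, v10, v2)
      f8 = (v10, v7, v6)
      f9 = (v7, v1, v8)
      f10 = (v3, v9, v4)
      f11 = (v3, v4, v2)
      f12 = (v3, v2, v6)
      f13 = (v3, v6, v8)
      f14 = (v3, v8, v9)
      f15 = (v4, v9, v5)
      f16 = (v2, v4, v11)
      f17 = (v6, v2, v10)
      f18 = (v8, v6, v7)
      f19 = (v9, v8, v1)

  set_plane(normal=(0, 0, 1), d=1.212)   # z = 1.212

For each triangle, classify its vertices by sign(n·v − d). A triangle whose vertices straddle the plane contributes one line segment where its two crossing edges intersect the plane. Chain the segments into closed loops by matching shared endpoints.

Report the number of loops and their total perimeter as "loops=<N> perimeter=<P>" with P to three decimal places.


Straddling triangles (8 of 20):
  (v0,v11,v5) [--+] → (-1.25874, 0.268265, 1.212)–(-0.297148, 1.22985, 1.212)  len=1.3599
  (v0,v5,v1) [-+-] → (-0.297148, 1.22985, 1.212)–(0.297148, 1.22985, 1.212)  len=0.5943
  (v1,v5,v9) [-+-] → (0.297148, 1.22985, 1.212)–(1.25874, 0.268265, 1.212)  len=1.3599
  (v5,v11,v4) [+-+] → (-1.25874, 0.268265, 1.212)–(-1.25874, -0.268265, 1.212)  len=0.5365
  (v3,v9,v4) [--+] → (1.25874, -0.268265, 1.212)–(0.297148, -1.22985, 1.212)  len=1.3599
  (v3,v4,v2) [-+-] → (0.297148, -1.22985, 1.212)–(-0.297148, -1.22985, 1.212)  len=0.5943
  (v4,v9,v5) [+-+] → (1.25874, -0.268265, 1.212)–(1.25874, 0.268265, 1.212)  len=0.5365
  (v2,v4,v11) [-+-] → (-0.297148, -1.22985, 1.212)–(-1.25874, -0.268265, 1.212)  len=1.3599

Chained into 1 loop(s):
  loop 1: 8 segments, perimeter = 7.7012
Total perimeter = 7.701

loops=1 perimeter=7.701


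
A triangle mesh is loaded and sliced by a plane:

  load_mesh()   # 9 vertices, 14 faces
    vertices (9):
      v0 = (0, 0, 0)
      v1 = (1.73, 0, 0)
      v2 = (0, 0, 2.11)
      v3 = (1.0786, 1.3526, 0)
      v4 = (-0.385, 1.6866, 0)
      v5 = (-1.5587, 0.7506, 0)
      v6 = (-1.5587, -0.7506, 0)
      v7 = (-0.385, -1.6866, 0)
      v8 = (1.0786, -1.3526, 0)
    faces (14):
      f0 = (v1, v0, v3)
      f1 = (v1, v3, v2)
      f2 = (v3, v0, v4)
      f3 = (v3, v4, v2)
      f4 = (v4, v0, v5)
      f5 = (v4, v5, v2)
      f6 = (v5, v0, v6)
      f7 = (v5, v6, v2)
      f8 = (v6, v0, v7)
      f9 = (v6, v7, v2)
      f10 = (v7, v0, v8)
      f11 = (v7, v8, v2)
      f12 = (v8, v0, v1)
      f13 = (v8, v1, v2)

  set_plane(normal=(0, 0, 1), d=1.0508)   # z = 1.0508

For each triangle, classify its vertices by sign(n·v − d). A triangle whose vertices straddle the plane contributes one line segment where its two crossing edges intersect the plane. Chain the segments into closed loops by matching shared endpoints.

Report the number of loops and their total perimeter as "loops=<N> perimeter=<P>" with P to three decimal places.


Straddling triangles (7 of 14):
  (v1,v3,v2) [--+] → (0.541447, 0.678992, 1.0508)–(0.868444, 0, 1.0508)  len=0.7536
  (v3,v4,v2) [--+] → (-0.193266, 0.846657, 1.0508)–(0.541447, 0.678992, 1.0508)  len=0.7536
  (v4,v5,v2) [--+] → (-0.782453, 0.376794, 1.0508)–(-0.193266, 0.846657, 1.0508)  len=0.7536
  (v5,v6,v2) [--+] → (-0.782453, -0.376794, 1.0508)–(-0.782453, 0.376794, 1.0508)  len=0.7536
  (v6,v7,v2) [--+] → (-0.193266, -0.846657, 1.0508)–(-0.782453, -0.376794, 1.0508)  len=0.7536
  (v7,v8,v2) [--+] → (0.541447, -0.678992, 1.0508)–(-0.193266, -0.846657, 1.0508)  len=0.7536
  (v8,v1,v2) [--+] → (0.868444, 0, 1.0508)–(0.541447, -0.678992, 1.0508)  len=0.7536

Chained into 1 loop(s):
  loop 1: 7 segments, perimeter = 5.2752
Total perimeter = 5.275

loops=1 perimeter=5.275


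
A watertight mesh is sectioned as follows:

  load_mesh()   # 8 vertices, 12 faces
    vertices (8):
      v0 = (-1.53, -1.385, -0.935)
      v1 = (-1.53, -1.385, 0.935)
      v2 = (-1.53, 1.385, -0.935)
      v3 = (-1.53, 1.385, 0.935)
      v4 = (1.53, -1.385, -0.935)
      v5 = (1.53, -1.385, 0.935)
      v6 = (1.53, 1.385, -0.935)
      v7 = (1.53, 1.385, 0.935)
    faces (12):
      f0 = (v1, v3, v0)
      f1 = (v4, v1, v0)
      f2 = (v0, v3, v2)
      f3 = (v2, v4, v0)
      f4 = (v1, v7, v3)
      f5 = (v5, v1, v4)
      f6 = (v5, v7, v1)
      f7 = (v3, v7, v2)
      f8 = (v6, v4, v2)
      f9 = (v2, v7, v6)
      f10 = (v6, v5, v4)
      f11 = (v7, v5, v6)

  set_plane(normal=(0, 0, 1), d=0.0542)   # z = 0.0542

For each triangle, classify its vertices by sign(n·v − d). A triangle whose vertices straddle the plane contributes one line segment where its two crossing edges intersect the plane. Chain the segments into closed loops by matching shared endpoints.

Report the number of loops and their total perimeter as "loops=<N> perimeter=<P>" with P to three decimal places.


Straddling triangles (8 of 12):
  (v1,v3,v0) [++-] → (-1.53, 0.0802856, 0.0542)–(-1.53, -1.385, 0.0542)  len=1.4653
  (v4,v1,v0) [-+-] → (-0.0886909, -1.385, 0.0542)–(-1.53, -1.385, 0.0542)  len=1.4413
  (v0,v3,v2) [-+-] → (-1.53, 0.0802856, 0.0542)–(-1.53, 1.385, 0.0542)  len=1.3047
  (v5,v1,v4) [++-] → (-0.0886909, -1.385, 0.0542)–(1.53, -1.385, 0.0542)  len=1.6187
  (v3,v7,v2) [++-] → (0.0886909, 1.385, 0.0542)–(-1.53, 1.385, 0.0542)  len=1.6187
  (v2,v7,v6) [-+-] → (0.0886909, 1.385, 0.0542)–(1.53, 1.385, 0.0542)  len=1.4413
  (v6,v5,v4) [-+-] → (1.53, -0.0802856, 0.0542)–(1.53, -1.385, 0.0542)  len=1.3047
  (v7,v5,v6) [++-] → (1.53, -0.0802856, 0.0542)–(1.53, 1.385, 0.0542)  len=1.4653

Chained into 1 loop(s):
  loop 1: 8 segments, perimeter = 11.6600
Total perimeter = 11.660

loops=1 perimeter=11.660


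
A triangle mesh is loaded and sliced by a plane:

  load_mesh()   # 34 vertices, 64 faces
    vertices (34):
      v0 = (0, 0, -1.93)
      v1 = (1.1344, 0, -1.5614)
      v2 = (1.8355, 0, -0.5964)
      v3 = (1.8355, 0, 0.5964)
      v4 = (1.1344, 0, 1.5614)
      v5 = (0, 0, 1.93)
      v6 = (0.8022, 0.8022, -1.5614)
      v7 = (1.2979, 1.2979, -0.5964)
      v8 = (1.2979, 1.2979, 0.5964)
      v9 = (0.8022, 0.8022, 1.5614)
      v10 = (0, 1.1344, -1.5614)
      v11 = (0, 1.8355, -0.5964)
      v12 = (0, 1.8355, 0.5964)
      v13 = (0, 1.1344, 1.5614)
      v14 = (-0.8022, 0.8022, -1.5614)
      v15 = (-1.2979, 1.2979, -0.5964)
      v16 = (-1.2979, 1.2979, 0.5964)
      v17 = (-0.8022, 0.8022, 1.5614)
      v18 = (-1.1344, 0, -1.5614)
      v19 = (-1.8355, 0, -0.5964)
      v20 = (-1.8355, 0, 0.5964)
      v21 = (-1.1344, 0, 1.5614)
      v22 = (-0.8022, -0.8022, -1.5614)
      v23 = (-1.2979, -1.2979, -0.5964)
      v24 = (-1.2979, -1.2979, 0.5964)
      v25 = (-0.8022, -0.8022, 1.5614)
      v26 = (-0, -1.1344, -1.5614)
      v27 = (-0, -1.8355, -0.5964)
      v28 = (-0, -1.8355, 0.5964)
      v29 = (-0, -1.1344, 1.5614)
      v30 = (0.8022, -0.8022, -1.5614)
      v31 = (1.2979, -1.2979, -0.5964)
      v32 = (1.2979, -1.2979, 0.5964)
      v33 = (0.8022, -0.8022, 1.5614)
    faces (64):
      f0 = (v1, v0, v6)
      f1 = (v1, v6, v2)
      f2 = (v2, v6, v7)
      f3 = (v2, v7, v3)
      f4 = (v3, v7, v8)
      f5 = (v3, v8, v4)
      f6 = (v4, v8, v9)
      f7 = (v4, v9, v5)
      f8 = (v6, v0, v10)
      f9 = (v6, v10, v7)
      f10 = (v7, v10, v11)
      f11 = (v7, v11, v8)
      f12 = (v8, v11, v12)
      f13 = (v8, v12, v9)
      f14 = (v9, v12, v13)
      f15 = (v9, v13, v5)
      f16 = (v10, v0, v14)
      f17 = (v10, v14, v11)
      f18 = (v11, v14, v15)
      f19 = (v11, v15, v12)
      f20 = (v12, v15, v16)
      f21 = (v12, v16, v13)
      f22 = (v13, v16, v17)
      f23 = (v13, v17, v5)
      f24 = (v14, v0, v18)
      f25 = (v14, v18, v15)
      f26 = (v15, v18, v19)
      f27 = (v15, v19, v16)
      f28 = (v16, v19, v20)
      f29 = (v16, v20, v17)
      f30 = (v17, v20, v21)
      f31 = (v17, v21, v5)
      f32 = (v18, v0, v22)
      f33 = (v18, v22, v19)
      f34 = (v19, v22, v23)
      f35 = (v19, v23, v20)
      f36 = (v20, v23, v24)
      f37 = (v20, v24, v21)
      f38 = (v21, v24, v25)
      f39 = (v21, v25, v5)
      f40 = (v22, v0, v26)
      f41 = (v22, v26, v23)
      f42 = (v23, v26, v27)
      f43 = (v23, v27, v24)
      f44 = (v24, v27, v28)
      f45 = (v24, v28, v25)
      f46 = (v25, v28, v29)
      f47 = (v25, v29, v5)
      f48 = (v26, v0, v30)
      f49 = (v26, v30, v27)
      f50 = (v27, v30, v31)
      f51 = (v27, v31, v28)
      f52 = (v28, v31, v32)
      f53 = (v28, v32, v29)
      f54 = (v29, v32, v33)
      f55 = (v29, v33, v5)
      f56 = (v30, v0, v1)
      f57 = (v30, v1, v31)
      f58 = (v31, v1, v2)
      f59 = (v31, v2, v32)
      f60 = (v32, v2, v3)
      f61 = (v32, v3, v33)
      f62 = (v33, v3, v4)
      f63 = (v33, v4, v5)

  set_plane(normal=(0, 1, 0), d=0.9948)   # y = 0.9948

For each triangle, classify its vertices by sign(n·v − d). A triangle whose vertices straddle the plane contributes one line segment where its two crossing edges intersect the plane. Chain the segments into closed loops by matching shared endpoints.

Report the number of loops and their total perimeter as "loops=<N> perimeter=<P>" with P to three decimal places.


Straddling triangles (20 of 64):
  (v2,v6,v7) [--+] → (0.9948, 0.9948, -1.18646)–(1.42345, 0.9948, -0.5964)  len=0.7293
  (v2,v7,v3) [-+-] → (1.42345, 0.9948, -0.5964)–(1.42345, 0.9948, -0.317844)  len=0.2786
  (v3,v7,v8) [-++] → (1.42345, 0.9948, -0.317844)–(1.42345, 0.9948, 0.5964)  len=0.9142
  (v3,v8,v4) [-+-] → (1.42345, 0.9948, 0.5964)–(1.25972, 0.9948, 0.821758)  len=0.2786
  (v4,v8,v9) [-+-] → (1.25972, 0.9948, 0.821758)–(0.9948, 0.9948, 1.18646)  len=0.4508
  (v6,v0,v10) [--+] → (0, 0.9948, -1.60676)–(0.337108, 0.9948, -1.5614)  len=0.3401
  (v6,v10,v7) [-++] → (0.337108, 0.9948, -1.5614)–(0.9948, 0.9948, -1.18646)  len=0.7571
  (v8,v12,v9) [++-] → (0.652675, 0.9948, 1.38153)–(0.9948, 0.9948, 1.18646)  len=0.3938
  (v9,v12,v13) [-++] → (0.652675, 0.9948, 1.38153)–(0.337108, 0.9948, 1.5614)  len=0.3632
  (v9,v13,v5) [-+-] → (0.337108, 0.9948, 1.5614)–(0, 0.9948, 1.60676)  len=0.3401
  (v10,v0,v14) [+--] → (0, 0.9948, -1.60676)–(-0.337108, 0.9948, -1.5614)  len=0.3401
  (v10,v14,v11) [+-+] → (-0.337108, 0.9948, -1.5614)–(-0.652675, 0.9948, -1.38153)  len=0.3632
  (v11,v14,v15) [+-+] → (-0.652675, 0.9948, -1.38153)–(-0.9948, 0.9948, -1.18646)  len=0.3938
  (v13,v16,v17) [++-] → (-0.9948, 0.9948, 1.18646)–(-0.337108, 0.9948, 1.5614)  len=0.7571
  (v13,v17,v5) [+--] → (-0.337108, 0.9948, 1.5614)–(0, 0.9948, 1.60676)  len=0.3401
  (v14,v18,v15) [--+] → (-1.25972, 0.9948, -0.821758)–(-0.9948, 0.9948, -1.18646)  len=0.4508
  (v15,v18,v19) [+--] → (-1.25972, 0.9948, -0.821758)–(-1.42345, 0.9948, -0.5964)  len=0.2786
  (v15,v19,v16) [+-+] → (-1.42345, 0.9948, -0.5964)–(-1.42345, 0.9948, 0.317844)  len=0.9142
  (v16,v19,v20) [+--] → (-1.42345, 0.9948, 0.317844)–(-1.42345, 0.9948, 0.5964)  len=0.2786
  (v16,v20,v17) [+--] → (-1.42345, 0.9948, 0.5964)–(-0.9948, 0.9948, 1.18646)  len=0.7293

Chained into 1 loop(s):
  loop 1: 20 segments, perimeter = 9.6917
Total perimeter = 9.692

loops=1 perimeter=9.692


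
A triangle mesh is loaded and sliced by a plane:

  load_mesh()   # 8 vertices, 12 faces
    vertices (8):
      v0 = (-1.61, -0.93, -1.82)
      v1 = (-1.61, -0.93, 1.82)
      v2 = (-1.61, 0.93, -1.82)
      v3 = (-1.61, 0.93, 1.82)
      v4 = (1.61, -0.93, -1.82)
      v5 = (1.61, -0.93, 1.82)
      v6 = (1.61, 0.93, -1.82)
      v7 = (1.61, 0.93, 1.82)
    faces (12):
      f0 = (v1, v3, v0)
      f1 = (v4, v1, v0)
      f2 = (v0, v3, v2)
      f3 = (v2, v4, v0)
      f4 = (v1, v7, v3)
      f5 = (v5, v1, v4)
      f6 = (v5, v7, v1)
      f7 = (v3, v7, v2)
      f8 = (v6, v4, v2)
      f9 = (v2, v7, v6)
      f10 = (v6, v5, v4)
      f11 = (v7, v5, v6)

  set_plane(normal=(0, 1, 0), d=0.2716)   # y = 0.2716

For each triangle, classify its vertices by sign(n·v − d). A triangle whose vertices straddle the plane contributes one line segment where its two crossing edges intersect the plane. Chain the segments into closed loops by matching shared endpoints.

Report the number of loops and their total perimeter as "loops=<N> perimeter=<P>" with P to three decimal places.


Straddling triangles (8 of 12):
  (v1,v3,v0) [-+-] → (-1.61, 0.2716, 1.82)–(-1.61, 0.2716, 0.531518)  len=1.2885
  (v0,v3,v2) [-++] → (-1.61, 0.2716, 0.531518)–(-1.61, 0.2716, -1.82)  len=2.3515
  (v2,v4,v0) [+--] → (-0.470189, 0.2716, -1.82)–(-1.61, 0.2716, -1.82)  len=1.1398
  (v1,v7,v3) [-++] → (0.470189, 0.2716, 1.82)–(-1.61, 0.2716, 1.82)  len=2.0802
  (v5,v7,v1) [-+-] → (1.61, 0.2716, 1.82)–(0.470189, 0.2716, 1.82)  len=1.1398
  (v6,v4,v2) [+-+] → (1.61, 0.2716, -1.82)–(-0.470189, 0.2716, -1.82)  len=2.0802
  (v6,v5,v4) [+--] → (1.61, 0.2716, -0.531518)–(1.61, 0.2716, -1.82)  len=1.2885
  (v7,v5,v6) [+-+] → (1.61, 0.2716, 1.82)–(1.61, 0.2716, -0.531518)  len=2.3515

Chained into 1 loop(s):
  loop 1: 8 segments, perimeter = 13.7200
Total perimeter = 13.720

loops=1 perimeter=13.720


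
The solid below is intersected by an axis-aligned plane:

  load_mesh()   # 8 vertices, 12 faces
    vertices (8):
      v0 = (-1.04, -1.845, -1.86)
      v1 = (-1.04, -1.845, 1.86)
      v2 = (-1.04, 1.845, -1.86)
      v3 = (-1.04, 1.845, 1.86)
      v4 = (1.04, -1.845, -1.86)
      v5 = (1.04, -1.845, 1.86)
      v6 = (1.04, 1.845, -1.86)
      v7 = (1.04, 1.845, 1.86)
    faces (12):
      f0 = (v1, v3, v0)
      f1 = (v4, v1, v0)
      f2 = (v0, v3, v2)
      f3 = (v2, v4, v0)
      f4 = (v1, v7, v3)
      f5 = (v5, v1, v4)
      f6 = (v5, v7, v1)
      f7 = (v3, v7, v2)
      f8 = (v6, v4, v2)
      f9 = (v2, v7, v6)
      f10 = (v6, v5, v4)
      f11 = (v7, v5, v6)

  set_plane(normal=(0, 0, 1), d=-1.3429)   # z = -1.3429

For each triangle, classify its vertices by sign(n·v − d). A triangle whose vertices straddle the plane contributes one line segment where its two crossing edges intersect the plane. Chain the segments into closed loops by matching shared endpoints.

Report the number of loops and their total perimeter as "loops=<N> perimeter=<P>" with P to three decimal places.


Straddling triangles (8 of 12):
  (v1,v3,v0) [++-] → (-1.04, -1.33207, -1.3429)–(-1.04, -1.845, -1.3429)  len=0.5129
  (v4,v1,v0) [-+-] → (0.750869, -1.845, -1.3429)–(-1.04, -1.845, -1.3429)  len=1.7909
  (v0,v3,v2) [-+-] → (-1.04, -1.33207, -1.3429)–(-1.04, 1.845, -1.3429)  len=3.1771
  (v5,v1,v4) [++-] → (0.750869, -1.845, -1.3429)–(1.04, -1.845, -1.3429)  len=0.2891
  (v3,v7,v2) [++-] → (-0.750869, 1.845, -1.3429)–(-1.04, 1.845, -1.3429)  len=0.2891
  (v2,v7,v6) [-+-] → (-0.750869, 1.845, -1.3429)–(1.04, 1.845, -1.3429)  len=1.7909
  (v6,v5,v4) [-+-] → (1.04, 1.33207, -1.3429)–(1.04, -1.845, -1.3429)  len=3.1771
  (v7,v5,v6) [++-] → (1.04, 1.33207, -1.3429)–(1.04, 1.845, -1.3429)  len=0.5129

Chained into 1 loop(s):
  loop 1: 8 segments, perimeter = 11.5400
Total perimeter = 11.540

loops=1 perimeter=11.540


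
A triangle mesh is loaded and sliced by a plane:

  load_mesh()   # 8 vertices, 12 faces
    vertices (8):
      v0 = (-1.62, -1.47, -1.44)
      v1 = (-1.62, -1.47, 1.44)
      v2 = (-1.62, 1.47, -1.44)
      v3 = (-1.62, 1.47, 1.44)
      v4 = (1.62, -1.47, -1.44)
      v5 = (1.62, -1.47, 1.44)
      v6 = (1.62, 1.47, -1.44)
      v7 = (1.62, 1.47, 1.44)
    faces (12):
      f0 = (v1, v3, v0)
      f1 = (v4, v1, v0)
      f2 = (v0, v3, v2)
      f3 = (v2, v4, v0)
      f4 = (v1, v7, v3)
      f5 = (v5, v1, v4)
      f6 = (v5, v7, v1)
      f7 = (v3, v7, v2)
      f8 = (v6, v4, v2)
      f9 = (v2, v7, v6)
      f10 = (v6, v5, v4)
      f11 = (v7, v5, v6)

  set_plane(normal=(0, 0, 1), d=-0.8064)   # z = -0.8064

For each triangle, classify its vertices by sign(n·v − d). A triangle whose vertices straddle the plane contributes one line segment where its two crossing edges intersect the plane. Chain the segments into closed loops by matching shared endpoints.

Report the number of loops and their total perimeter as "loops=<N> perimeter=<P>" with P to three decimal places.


Straddling triangles (8 of 12):
  (v1,v3,v0) [++-] → (-1.62, -0.8232, -0.8064)–(-1.62, -1.47, -0.8064)  len=0.6468
  (v4,v1,v0) [-+-] → (0.9072, -1.47, -0.8064)–(-1.62, -1.47, -0.8064)  len=2.5272
  (v0,v3,v2) [-+-] → (-1.62, -0.8232, -0.8064)–(-1.62, 1.47, -0.8064)  len=2.2932
  (v5,v1,v4) [++-] → (0.9072, -1.47, -0.8064)–(1.62, -1.47, -0.8064)  len=0.7128
  (v3,v7,v2) [++-] → (-0.9072, 1.47, -0.8064)–(-1.62, 1.47, -0.8064)  len=0.7128
  (v2,v7,v6) [-+-] → (-0.9072, 1.47, -0.8064)–(1.62, 1.47, -0.8064)  len=2.5272
  (v6,v5,v4) [-+-] → (1.62, 0.8232, -0.8064)–(1.62, -1.47, -0.8064)  len=2.2932
  (v7,v5,v6) [++-] → (1.62, 0.8232, -0.8064)–(1.62, 1.47, -0.8064)  len=0.6468

Chained into 1 loop(s):
  loop 1: 8 segments, perimeter = 12.3600
Total perimeter = 12.360

loops=1 perimeter=12.360


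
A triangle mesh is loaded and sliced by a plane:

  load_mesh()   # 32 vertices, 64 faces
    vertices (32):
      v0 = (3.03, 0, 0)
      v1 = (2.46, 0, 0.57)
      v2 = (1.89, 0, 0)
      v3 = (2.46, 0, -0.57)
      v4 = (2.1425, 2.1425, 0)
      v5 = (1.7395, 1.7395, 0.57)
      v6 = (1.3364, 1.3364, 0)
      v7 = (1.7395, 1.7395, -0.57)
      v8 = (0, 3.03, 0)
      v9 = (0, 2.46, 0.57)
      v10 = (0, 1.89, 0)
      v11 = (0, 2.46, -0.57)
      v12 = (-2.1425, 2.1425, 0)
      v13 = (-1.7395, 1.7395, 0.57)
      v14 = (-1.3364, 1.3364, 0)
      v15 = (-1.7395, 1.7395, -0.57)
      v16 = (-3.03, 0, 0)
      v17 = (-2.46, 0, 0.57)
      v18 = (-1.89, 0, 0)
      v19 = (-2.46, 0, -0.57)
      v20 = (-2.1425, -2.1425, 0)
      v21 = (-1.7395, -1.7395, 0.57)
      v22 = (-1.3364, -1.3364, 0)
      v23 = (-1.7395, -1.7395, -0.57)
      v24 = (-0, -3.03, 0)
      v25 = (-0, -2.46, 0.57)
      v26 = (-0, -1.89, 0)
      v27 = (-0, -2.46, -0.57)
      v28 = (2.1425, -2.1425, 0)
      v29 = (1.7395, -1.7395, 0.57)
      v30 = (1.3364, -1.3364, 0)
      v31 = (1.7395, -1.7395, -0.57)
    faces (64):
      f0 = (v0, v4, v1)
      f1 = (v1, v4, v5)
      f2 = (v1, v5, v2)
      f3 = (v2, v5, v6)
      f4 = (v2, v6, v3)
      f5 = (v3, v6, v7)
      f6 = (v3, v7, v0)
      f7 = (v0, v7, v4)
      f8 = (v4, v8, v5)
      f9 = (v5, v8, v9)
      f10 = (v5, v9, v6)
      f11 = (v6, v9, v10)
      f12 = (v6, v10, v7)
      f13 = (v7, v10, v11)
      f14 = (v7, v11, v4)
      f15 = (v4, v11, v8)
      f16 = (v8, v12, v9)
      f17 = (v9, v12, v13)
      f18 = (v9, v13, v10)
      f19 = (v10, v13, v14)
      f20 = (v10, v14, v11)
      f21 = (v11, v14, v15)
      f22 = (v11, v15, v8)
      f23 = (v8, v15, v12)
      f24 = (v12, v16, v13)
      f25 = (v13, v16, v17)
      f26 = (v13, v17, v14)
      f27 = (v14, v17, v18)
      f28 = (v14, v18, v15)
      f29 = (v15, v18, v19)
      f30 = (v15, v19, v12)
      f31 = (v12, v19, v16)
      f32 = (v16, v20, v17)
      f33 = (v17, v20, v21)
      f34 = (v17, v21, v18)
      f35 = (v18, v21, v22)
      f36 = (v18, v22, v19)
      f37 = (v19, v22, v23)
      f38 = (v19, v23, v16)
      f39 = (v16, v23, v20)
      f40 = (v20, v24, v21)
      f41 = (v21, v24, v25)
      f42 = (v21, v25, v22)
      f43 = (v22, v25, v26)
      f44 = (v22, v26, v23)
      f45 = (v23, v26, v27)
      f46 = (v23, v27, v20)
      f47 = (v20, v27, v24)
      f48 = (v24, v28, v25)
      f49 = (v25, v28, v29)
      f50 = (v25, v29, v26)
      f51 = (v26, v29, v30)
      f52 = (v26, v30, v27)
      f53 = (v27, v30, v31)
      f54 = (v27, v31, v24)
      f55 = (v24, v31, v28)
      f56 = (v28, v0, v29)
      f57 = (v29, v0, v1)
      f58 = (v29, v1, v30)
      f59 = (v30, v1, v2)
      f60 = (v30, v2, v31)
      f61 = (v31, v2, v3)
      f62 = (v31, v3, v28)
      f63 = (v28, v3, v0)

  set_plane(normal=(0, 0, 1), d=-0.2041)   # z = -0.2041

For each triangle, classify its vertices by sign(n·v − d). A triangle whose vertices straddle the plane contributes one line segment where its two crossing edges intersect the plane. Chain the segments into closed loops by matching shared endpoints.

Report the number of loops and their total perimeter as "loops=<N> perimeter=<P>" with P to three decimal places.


Straddling triangles (32 of 64):
  (v2,v6,v3) [++-] → (1.73873, 0.857875, -0.2041)–(2.0941, 0, -0.2041)  len=0.9286
  (v3,v6,v7) [-+-] → (1.73873, 0.857875, -0.2041)–(1.48074, 1.48074, -0.2041)  len=0.6742
  (v3,v7,v0) [--+] → (2.56791, 0.622863, -0.2041)–(2.8259, 0, -0.2041)  len=0.6742
  (v0,v7,v4) [+-+] → (2.56791, 0.622863, -0.2041)–(1.9982, 1.9982, -0.2041)  len=1.4887
  (v6,v10,v7) [++-] → (0.622863, 1.83611, -0.2041)–(1.48074, 1.48074, -0.2041)  len=0.9286
  (v7,v10,v11) [-+-] → (0.622863, 1.83611, -0.2041)–(0, 2.0941, -0.2041)  len=0.6742
  (v7,v11,v4) [--+] → (1.37533, 2.25619, -0.2041)–(1.9982, 1.9982, -0.2041)  len=0.6742
  (v4,v11,v8) [+-+] → (1.37533, 2.25619, -0.2041)–(0, 2.8259, -0.2041)  len=1.4887
  (v10,v14,v11) [++-] → (-0.857875, 1.73873, -0.2041)–(0, 2.0941, -0.2041)  len=0.9286
  (v11,v14,v15) [-+-] → (-0.857875, 1.73873, -0.2041)–(-1.48074, 1.48074, -0.2041)  len=0.6742
  (v11,v15,v8) [--+] → (-0.622863, 2.56791, -0.2041)–(0, 2.8259, -0.2041)  len=0.6742
  (v8,v15,v12) [+-+] → (-0.622863, 2.56791, -0.2041)–(-1.9982, 1.9982, -0.2041)  len=1.4887
  (v14,v18,v15) [++-] → (-1.83611, 0.622863, -0.2041)–(-1.48074, 1.48074, -0.2041)  len=0.9286
  (v15,v18,v19) [-+-] → (-1.83611, 0.622863, -0.2041)–(-2.0941, 0, -0.2041)  len=0.6742
  (v15,v19,v12) [--+] → (-2.25619, 1.37533, -0.2041)–(-1.9982, 1.9982, -0.2041)  len=0.6742
  (v12,v19,v16) [+-+] → (-2.25619, 1.37533, -0.2041)–(-2.8259, 0, -0.2041)  len=1.4887
  (v18,v22,v19) [++-] → (-1.73873, -0.857875, -0.2041)–(-2.0941, 0, -0.2041)  len=0.9286
  (v19,v22,v23) [-+-] → (-1.73873, -0.857875, -0.2041)–(-1.48074, -1.48074, -0.2041)  len=0.6742
  (v19,v23,v16) [--+] → (-2.56791, -0.622863, -0.2041)–(-2.8259, 0, -0.2041)  len=0.6742
  (v16,v23,v20) [+-+] → (-2.56791, -0.622863, -0.2041)–(-1.9982, -1.9982, -0.2041)  len=1.4887
  (v22,v26,v23) [++-] → (-0.622863, -1.83611, -0.2041)–(-1.48074, -1.48074, -0.2041)  len=0.9286
  (v23,v26,v27) [-+-] → (-0.622863, -1.83611, -0.2041)–(0, -2.0941, -0.2041)  len=0.6742
  (v23,v27,v20) [--+] → (-1.37533, -2.25619, -0.2041)–(-1.9982, -1.9982, -0.2041)  len=0.6742
  (v20,v27,v24) [+-+] → (-1.37533, -2.25619, -0.2041)–(0, -2.8259, -0.2041)  len=1.4887
  (v26,v30,v27) [++-] → (0.857875, -1.73873, -0.2041)–(0, -2.0941, -0.2041)  len=0.9286
  (v27,v30,v31) [-+-] → (0.857875, -1.73873, -0.2041)–(1.48074, -1.48074, -0.2041)  len=0.6742
  (v27,v31,v24) [--+] → (0.622863, -2.56791, -0.2041)–(0, -2.8259, -0.2041)  len=0.6742
  (v24,v31,v28) [+-+] → (0.622863, -2.56791, -0.2041)–(1.9982, -1.9982, -0.2041)  len=1.4887
  (v30,v2,v31) [++-] → (1.83611, -0.622863, -0.2041)–(1.48074, -1.48074, -0.2041)  len=0.9286
  (v31,v2,v3) [-+-] → (1.83611, -0.622863, -0.2041)–(2.0941, 0, -0.2041)  len=0.6742
  (v31,v3,v28) [--+] → (2.25619, -1.37533, -0.2041)–(1.9982, -1.9982, -0.2041)  len=0.6742
  (v28,v3,v0) [+-+] → (2.25619, -1.37533, -0.2041)–(2.8259, 0, -0.2041)  len=1.4887

Chained into 2 loop(s):
  loop 1: 16 segments, perimeter = 12.8220
  loop 2: 16 segments, perimeter = 17.3027
Total perimeter = 30.125

loops=2 perimeter=30.125
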